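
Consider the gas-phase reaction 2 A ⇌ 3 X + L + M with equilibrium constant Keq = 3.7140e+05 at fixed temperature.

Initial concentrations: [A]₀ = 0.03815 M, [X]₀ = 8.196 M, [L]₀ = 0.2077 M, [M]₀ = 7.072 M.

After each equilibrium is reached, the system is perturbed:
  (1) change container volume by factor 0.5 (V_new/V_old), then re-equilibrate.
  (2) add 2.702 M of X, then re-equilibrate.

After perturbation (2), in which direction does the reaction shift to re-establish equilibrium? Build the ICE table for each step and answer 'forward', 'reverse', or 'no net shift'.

Direction: reverse

Q₀ = 5.5564e+05 vs Keq = 3.7140e+05 ⇒ Q>K, reverse
Step 1:
                    A           X           L           M
  I           0.03815       8.196      0.2077       7.072
  C           0.00795    -0.01193   -0.003975   -0.003975
  E            0.0461       8.184      0.2037       7.068
  solve Keq expr → x = -0.003975; check Q = 3.7140e+05
Then change container volume by factor 0.5 (V_new/V_old).
Step 2:
                    A           X           L           M
  I            0.0922       16.37      0.4074       14.14
  C              0.14       -0.21       -0.07       -0.07
  E            0.2322       16.16      0.3375       14.07
  solve Keq expr → x = -0.07; check Q = 3.7140e+05
Then add 2.702 M of X.
Step 3:
                    A           X           L           M
  I            0.2322       18.86      0.3375       14.07
  C           0.04812    -0.07218    -0.02406    -0.02406
  E            0.2803       18.79      0.3134       14.04
  solve Keq expr → x = -0.02406; check Q = 3.7140e+05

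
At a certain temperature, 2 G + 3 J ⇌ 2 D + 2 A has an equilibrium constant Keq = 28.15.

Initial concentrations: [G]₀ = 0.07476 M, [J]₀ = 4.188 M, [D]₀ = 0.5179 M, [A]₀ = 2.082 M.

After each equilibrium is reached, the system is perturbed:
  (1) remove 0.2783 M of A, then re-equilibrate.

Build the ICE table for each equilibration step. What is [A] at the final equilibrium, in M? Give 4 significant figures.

[A]_eq = 1.855 M

Q₀ = 2.832 vs Keq = 28.15 ⇒ Q<K, forward
Step 1:
                   G          J          D          A
  init       0.07476      4.188     0.5179      2.082
  Δ         -0.04759   -0.07138    0.04759    0.04759
  eq         0.02717      4.117     0.5655       2.13
  solve Keq expr → x = 0.02379; check Q = 28.15
Then remove 0.2783 M of A.
Step 2:
                   G          J          D          A
  init       0.02717      4.117     0.5655      1.851
  Δ        -0.003326  -0.004989   0.003326   0.003326
  eq         0.02385      4.112     0.5688      1.855
  solve Keq expr → x = 0.001663; check Q = 28.15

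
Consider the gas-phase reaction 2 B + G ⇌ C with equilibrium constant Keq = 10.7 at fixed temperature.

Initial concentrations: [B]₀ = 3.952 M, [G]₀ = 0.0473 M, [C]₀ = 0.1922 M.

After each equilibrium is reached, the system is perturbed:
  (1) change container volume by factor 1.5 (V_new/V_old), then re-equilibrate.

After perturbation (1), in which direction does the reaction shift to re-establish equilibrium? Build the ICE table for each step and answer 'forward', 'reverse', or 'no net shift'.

Direction: reverse

Q₀ = 0.2602 vs Keq = 10.7 ⇒ Q<K, forward
Step 1:
                  B         G         C
  Initial     3.952    0.0473    0.1922
  Change   -0.09161  -0.04581   0.04581
  Equil        3.86  0.001493     0.238
  solve Keq expr → x = 0.04581; check Q = 10.7
Then change container volume by factor 1.5 (V_new/V_old).
Step 2:
                  B         G         C
  Initial     2.574 9.9507e-04    0.1587
  Change   0.002445  0.001222 -0.001222
  Equil       2.576  0.002217    0.1574
  solve Keq expr → x = -0.001222; check Q = 10.7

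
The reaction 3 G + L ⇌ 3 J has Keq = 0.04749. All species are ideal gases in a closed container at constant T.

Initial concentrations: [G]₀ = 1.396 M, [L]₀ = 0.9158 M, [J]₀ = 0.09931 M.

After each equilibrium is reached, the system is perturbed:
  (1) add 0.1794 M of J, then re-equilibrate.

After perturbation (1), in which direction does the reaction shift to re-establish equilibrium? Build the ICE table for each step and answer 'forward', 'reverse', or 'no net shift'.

Direction: reverse

Q₀ = 3.9312e-04 vs Keq = 0.04749 ⇒ Q<K, forward
Step 1:
                  G         L         J
  init        1.396    0.9158   0.09931
  Δ         -0.2795  -0.09318    0.2795
  eq          1.116    0.8226    0.3788
  solve Keq expr → x = 0.09318; check Q = 0.04749
Then add 0.1794 M of J.
Step 2:
                  G         L         J
  init        1.116    0.8226    0.5582
  Δ          0.1286   0.04285   -0.1286
  eq          1.245    0.8655    0.4297
  solve Keq expr → x = -0.04285; check Q = 0.04749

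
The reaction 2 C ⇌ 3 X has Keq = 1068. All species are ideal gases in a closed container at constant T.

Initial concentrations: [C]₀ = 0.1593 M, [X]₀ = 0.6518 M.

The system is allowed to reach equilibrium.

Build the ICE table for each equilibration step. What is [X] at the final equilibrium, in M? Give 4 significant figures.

Q₀ = 10.91 vs Keq = 1068 ⇒ Q<K, forward
Step 1:
                   C          X
  init        0.1593     0.6518
  Δ          -0.1351     0.2027
  eq         0.02417     0.8545
  solve Keq expr → x = 0.06756; check Q = 1068

[X]_eq = 0.8545 M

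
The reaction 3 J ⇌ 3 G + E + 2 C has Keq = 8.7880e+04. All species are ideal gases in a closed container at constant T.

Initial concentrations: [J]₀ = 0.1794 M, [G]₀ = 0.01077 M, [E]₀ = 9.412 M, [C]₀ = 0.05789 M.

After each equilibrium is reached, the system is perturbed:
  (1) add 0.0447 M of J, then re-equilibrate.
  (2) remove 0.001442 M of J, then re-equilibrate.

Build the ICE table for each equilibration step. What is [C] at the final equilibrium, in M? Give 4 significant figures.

Q₀ = 6.8245e-06 vs Keq = 8.7880e+04 ⇒ Q<K, forward
Step 1:
                    J           G           E           C
  I            0.1794     0.01077       9.412     0.05789
  C           -0.1766      0.1766     0.05887      0.1177
  E          0.002796      0.1874       9.471      0.1756
  solve Keq expr → x = 0.05887; check Q = 8.7880e+04
Then add 0.0447 M of J.
Step 2:
                    J           G           E           C
  I            0.0475      0.1874       9.471      0.1756
  C          -0.04367     0.04367     0.01456     0.02912
  E          0.003821       0.231       9.485      0.2047
  solve Keq expr → x = 0.01456; check Q = 8.7880e+04
Then remove 0.001442 M of J.
Step 3:
                    J           G           E           C
  I          0.002379       0.231       9.485      0.2047
  C          0.001407   -0.001407 -4.6902e-04 -9.3804e-04
  E          0.003787      0.2296       9.485      0.2038
  solve Keq expr → x = -4.6902e-04; check Q = 8.7880e+04

[C]_eq = 0.2038 M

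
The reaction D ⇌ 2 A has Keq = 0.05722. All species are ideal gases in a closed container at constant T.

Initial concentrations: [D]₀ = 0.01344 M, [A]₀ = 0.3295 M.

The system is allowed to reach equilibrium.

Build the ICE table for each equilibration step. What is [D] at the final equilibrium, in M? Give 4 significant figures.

[D]_eq = 0.1344 M

Q₀ = 8.078 vs Keq = 0.05722 ⇒ Q>K, reverse
Step 1:
                  D         A
  Initial   0.01344    0.3295
  Change     0.1209   -0.2418
  Equil      0.1344   0.08768
  solve Keq expr → x = -0.1209; check Q = 0.05722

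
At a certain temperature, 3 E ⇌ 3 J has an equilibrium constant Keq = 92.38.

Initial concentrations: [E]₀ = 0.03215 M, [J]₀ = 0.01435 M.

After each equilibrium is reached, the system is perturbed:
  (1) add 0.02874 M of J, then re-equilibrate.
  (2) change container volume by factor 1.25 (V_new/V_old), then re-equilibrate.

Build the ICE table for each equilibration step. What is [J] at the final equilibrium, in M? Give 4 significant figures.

Q₀ = 0.08892 vs Keq = 92.38 ⇒ Q<K, forward
Step 1:
                  E         J
  init      0.03215   0.01435
  Δ        -0.02373   0.02373
  eq       0.008423   0.03808
  solve Keq expr → x = 0.007909; check Q = 92.38
Then add 0.02874 M of J.
Step 2:
                  E         J
  init     0.008423   0.06682
  Δ        0.005206 -0.005206
  eq        0.01363   0.06161
  solve Keq expr → x = -0.001735; check Q = 92.38
Then change container volume by factor 1.25 (V_new/V_old).
Step 3:
                  E         J
  init       0.0109   0.04929
  Δ               0         0
  eq         0.0109   0.04929
  solve Keq expr → x = 0; check Q = 92.38

[J]_eq = 0.04929 M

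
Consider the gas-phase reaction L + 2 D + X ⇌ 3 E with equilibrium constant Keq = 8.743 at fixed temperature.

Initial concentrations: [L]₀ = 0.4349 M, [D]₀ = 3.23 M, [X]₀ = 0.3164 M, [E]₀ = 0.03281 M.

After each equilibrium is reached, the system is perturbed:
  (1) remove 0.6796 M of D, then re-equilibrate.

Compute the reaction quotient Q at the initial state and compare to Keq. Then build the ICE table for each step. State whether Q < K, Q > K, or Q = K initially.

Q₀ = 2.4603e-05; Q < K (proceeds forward)

Q₀ = 2.4603e-05 vs Keq = 8.743 ⇒ Q<K, forward
Step 1:
                   L          D          X          E
  init        0.4349       3.23     0.3164    0.03281
  Δ          -0.2645     -0.529    -0.2645     0.7935
  eq          0.1704      2.701    0.05191     0.8263
  solve Keq expr → x = 0.2645; check Q = 8.743
Then remove 0.6796 M of D.
Step 2:
                   L          D          X          E
  init        0.1704      2.021    0.05191     0.8263
  Δ          0.01631    0.03261    0.01631   -0.04892
  eq          0.1867      2.054    0.06821     0.7774
  solve Keq expr → x = -0.01631; check Q = 8.743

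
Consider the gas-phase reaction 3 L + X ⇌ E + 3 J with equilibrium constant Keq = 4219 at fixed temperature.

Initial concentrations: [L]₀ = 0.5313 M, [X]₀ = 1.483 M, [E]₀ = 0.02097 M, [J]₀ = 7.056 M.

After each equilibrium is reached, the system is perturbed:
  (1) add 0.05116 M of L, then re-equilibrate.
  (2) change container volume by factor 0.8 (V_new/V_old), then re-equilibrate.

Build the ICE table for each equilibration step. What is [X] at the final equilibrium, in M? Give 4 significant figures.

[X]_eq = 1.701 M

Q₀ = 33.12 vs Keq = 4219 ⇒ Q<K, forward
Step 1:
                  L         X         E         J
  init       0.5313     1.483   0.02097     7.056
  Δ         -0.3238   -0.1079    0.1079    0.3238
  eq         0.2075     1.375    0.1289      7.38
  solve Keq expr → x = 0.1079; check Q = 4219
Then add 0.05116 M of L.
Step 2:
                  L         X         E         J
  init       0.2586     1.375    0.1289      7.38
  Δ        -0.04196  -0.01399   0.01399   0.04196
  eq         0.2167     1.361    0.1429     7.422
  solve Keq expr → x = 0.01399; check Q = 4219
Then change container volume by factor 0.8 (V_new/V_old).
Step 3:
                  L         X         E         J
  init       0.2708     1.701    0.1786     9.277
  Δ               0         0         0         0
  eq         0.2708     1.701    0.1786     9.277
  solve Keq expr → x = 0; check Q = 4219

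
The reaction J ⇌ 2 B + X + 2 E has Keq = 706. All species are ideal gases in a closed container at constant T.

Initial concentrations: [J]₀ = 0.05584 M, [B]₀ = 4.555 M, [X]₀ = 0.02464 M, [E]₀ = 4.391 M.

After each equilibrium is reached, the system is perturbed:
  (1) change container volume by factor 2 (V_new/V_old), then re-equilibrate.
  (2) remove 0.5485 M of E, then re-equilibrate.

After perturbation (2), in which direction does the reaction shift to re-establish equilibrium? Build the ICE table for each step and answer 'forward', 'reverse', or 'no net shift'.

Q₀ = 176.5 vs Keq = 706 ⇒ Q<K, forward
Step 1:
                    J           B           X           E
  I           0.05584       4.555     0.02464       4.391
  C          -0.02587     0.05174     0.02587     0.05174
  E           0.02997       4.607     0.05051       4.443
  solve Keq expr → x = 0.02587; check Q = 706
Then change container volume by factor 2 (V_new/V_old).
Step 2:
                    J           B           X           E
  I           0.01498       2.303     0.02526       2.221
  C          -0.01348     0.02696     0.01348     0.02696
  E          0.001506        2.33     0.03873       2.248
  solve Keq expr → x = 0.01348; check Q = 706
Then remove 0.5485 M of E.
Step 3:
                    J           B           X           E
  I          0.001506        2.33     0.03873         1.7
  C       -6.2898e-04    0.001258  6.2898e-04    0.001258
  E        8.7708e-04       2.332     0.03936       1.701
  solve Keq expr → x = 6.2898e-04; check Q = 706

Direction: forward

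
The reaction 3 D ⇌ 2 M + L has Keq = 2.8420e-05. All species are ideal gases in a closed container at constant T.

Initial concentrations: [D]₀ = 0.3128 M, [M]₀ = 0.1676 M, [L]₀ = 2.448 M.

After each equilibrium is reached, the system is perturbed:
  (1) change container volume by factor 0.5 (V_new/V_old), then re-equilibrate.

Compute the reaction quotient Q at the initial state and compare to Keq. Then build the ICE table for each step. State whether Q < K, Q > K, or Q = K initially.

Q₀ = 2.247; Q > K (proceeds reverse)

Q₀ = 2.247 vs Keq = 2.8420e-05 ⇒ Q>K, reverse
Step 1:
                  D         M         L
  Initial    0.3128    0.1676     2.448
  Change     0.2492   -0.1661  -0.08307
  Equil       0.562  0.001461     2.365
  solve Keq expr → x = -0.08307; check Q = 2.8420e-05
Then change container volume by factor 0.5 (V_new/V_old).
Step 2:
                  D         M         L
  Initial     1.124  0.002921      4.73
  Change          0         0         0
  Equil       1.124  0.002921      4.73
  solve Keq expr → x = 0; check Q = 2.8420e-05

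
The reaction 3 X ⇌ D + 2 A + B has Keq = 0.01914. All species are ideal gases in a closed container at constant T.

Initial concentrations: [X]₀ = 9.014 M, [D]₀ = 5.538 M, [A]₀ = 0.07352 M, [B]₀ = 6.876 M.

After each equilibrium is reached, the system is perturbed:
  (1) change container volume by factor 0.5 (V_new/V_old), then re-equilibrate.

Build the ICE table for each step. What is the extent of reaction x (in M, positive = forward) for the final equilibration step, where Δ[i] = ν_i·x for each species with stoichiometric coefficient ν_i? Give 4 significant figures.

Q₀ = 2.8103e-04 vs Keq = 0.01914 ⇒ Q<K, forward
Step 1:
                    X           D           A           B
  Initial       9.014       5.538     0.07352       6.876
  Change      -0.6715      0.2238      0.4477      0.2238
  Equil         8.342       5.762      0.5212         7.1
  solve Keq expr → x = 0.2238; check Q = 0.01914
Then change container volume by factor 0.5 (V_new/V_old).
Step 2:
                    X           D           A           B
  Initial       16.68       11.52       1.042        14.2
  Change       0.4052     -0.1351     -0.2701     -0.1351
  Equil         17.09       11.39      0.7723       14.06
  solve Keq expr → x = -0.1351; check Q = 0.01914

x = -0.1351 M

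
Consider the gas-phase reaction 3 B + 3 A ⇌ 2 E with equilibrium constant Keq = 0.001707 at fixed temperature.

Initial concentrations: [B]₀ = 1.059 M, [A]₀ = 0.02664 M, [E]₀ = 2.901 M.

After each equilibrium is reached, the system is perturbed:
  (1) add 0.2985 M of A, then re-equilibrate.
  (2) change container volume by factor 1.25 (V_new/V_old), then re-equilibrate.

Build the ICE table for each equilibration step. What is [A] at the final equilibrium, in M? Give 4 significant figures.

Q₀ = 3.7480e+05 vs Keq = 0.001707 ⇒ Q>K, reverse
Step 1:
                   B          A          E
  Initial      1.059    0.02664      2.901
  Change       2.566      2.566     -1.711
  Equil        3.625      2.593       1.19
  solve Keq expr → x = -0.8553; check Q = 0.001707
Then add 0.2985 M of A.
Step 2:
                   B          A          E
  Initial      3.625      2.891       1.19
  Change     -0.1095    -0.1095    0.07301
  Equil        3.515      2.782      1.263
  solve Keq expr → x = 0.0365; check Q = 0.001707
Then change container volume by factor 1.25 (V_new/V_old).
Step 3:
                   B          A          E
  Initial      2.812      2.225      1.011
  Change      0.2387     0.2387    -0.1591
  Equil        3.051      2.464     0.8516
  solve Keq expr → x = -0.07955; check Q = 0.001707

[A]_eq = 2.464 M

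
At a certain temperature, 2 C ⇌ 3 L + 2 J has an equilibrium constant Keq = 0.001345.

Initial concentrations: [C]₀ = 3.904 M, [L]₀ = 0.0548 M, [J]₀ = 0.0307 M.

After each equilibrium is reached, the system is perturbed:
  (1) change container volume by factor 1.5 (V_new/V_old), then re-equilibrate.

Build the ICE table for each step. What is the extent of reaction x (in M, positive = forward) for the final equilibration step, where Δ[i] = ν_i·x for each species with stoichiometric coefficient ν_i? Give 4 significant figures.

Q₀ = 1.0177e-08 vs Keq = 0.001345 ⇒ Q<K, forward
Step 1:
                   C          L          J
  I            3.904     0.0548     0.0307
  C          -0.3142     0.4714     0.3142
  E             3.59     0.5262     0.3449
  solve Keq expr → x = 0.1571; check Q = 0.001345
Then change container volume by factor 1.5 (V_new/V_old).
Step 2:
                   C          L          J
  I            2.393     0.3508       0.23
  C         -0.06094     0.0914    0.06094
  E            2.332     0.4422     0.2909
  solve Keq expr → x = 0.03047; check Q = 0.001345

x = 0.03047 M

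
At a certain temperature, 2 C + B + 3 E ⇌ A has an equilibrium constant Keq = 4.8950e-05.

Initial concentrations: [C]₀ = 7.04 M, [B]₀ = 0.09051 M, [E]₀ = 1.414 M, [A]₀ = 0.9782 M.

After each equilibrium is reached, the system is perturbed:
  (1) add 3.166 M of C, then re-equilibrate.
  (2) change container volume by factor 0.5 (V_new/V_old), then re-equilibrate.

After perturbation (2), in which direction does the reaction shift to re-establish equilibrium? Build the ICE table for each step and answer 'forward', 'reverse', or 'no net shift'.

Direction: forward

Q₀ = 0.07713 vs Keq = 4.8950e-05 ⇒ Q>K, reverse
Step 1:
                    C           B           E           A
  init           7.04     0.09051       1.414      0.9782
  Δ             1.597      0.7986       2.396     -0.7986
  eq            8.637      0.8891        3.81      0.1796
  solve Keq expr → x = -0.7986; check Q = 4.8950e-05
Then add 3.166 M of C.
Step 2:
                    C           B           E           A
  init           11.8      0.8891        3.81      0.1796
  Δ           -0.1448    -0.07241     -0.2172     0.07241
  eq            11.66      0.8167       3.593       0.252
  solve Keq expr → x = 0.07241; check Q = 4.8950e-05
Then change container volume by factor 0.5 (V_new/V_old).
Step 3:
                    C           B           E           A
  init          23.32       1.633       7.185       0.504
  Δ            -1.831     -0.9154      -2.746      0.9154
  eq            21.49       0.718       4.439       1.419
  solve Keq expr → x = 0.9154; check Q = 4.8950e-05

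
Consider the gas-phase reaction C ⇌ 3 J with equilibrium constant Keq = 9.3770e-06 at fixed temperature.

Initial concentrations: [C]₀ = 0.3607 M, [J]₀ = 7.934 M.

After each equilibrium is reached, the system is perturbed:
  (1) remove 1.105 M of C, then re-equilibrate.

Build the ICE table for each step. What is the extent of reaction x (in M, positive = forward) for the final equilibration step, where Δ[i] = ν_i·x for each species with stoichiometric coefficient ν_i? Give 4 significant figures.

Q₀ = 1385 vs Keq = 9.3770e-06 ⇒ Q>K, reverse
Step 1:
                   C          J
  I           0.3607      7.934
  C            2.635     -7.904
  E            2.995     0.0304
  solve Keq expr → x = -2.635; check Q = 9.3770e-06
Then remove 1.105 M of C.
Step 2:
                   C          J
  I             1.89     0.0304
  C         0.001439  -0.004317
  E            1.892    0.02608
  solve Keq expr → x = -0.001439; check Q = 9.3770e-06

x = -0.001439 M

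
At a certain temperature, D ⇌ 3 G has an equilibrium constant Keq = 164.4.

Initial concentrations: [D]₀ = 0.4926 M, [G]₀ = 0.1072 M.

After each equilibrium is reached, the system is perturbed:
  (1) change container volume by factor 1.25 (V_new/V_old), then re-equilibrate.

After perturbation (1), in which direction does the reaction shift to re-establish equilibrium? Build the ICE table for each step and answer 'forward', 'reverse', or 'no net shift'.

Direction: forward

Q₀ = 0.002501 vs Keq = 164.4 ⇒ Q<K, forward
Step 1:
                  D         G
  init       0.4926    0.1072
  Δ         -0.4712     1.414
  eq         0.0214     1.521
  solve Keq expr → x = 0.4712; check Q = 164.4
Then change container volume by factor 1.25 (V_new/V_old).
Step 2:
                  D         G
  init      0.01712     1.217
  Δ       -0.005694   0.01708
  eq        0.01142     1.234
  solve Keq expr → x = 0.005694; check Q = 164.4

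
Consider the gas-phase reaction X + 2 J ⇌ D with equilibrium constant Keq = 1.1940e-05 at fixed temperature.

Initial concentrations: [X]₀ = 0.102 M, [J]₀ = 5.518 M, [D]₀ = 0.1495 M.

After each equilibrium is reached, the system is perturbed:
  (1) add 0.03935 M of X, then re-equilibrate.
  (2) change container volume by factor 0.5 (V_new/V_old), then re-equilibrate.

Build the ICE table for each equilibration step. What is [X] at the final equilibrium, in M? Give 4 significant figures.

Q₀ = 0.04814 vs Keq = 1.1940e-05 ⇒ Q>K, reverse
Step 1:
                    X           J           D
  init          0.102       5.518      0.1495
  Δ            0.1494      0.2988     -0.1494
  eq           0.2514       5.817  1.0156e-04
  solve Keq expr → x = -0.1494; check Q = 1.1940e-05
Then add 0.03935 M of X.
Step 2:
                    X           J           D
  init         0.2907       5.817  1.0156e-04
  Δ       -1.5889e-05 -3.1779e-05  1.5889e-05
  eq           0.2907       5.817  1.1745e-04
  solve Keq expr → x = 1.5889e-05; check Q = 1.1940e-05
Then change container volume by factor 0.5 (V_new/V_old).
Step 3:
                    X           J           D
  init         0.5815       11.63  2.3490e-04
  Δ       -7.0335e-04   -0.001407  7.0335e-04
  eq           0.5808       11.63  9.3825e-04
  solve Keq expr → x = 7.0335e-04; check Q = 1.1940e-05

[X]_eq = 0.5808 M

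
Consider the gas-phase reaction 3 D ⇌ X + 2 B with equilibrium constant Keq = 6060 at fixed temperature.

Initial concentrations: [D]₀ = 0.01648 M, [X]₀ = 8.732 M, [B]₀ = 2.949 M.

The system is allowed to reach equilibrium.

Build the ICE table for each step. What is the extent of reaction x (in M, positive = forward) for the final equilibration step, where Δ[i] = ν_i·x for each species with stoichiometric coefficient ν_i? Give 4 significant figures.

Q₀ = 1.6966e+07 vs Keq = 6060 ⇒ Q>K, reverse
Step 1:
                  D         X         B
  init      0.01648     8.732     2.949
  Δ          0.2079  -0.06929   -0.1386
  eq         0.2243     8.663      2.81
  solve Keq expr → x = -0.06929; check Q = 6060

x = -0.06929 M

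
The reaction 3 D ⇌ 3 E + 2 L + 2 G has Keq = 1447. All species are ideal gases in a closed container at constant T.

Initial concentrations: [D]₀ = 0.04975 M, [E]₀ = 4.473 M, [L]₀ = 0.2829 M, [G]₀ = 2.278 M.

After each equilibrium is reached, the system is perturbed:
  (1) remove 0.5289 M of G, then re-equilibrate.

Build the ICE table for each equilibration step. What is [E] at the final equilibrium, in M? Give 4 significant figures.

Q₀ = 3.0185e+05 vs Keq = 1447 ⇒ Q>K, reverse
Step 1:
                   D          E          L          G
  init       0.04975      4.473     0.2829      2.278
  Δ           0.1545    -0.1545     -0.103     -0.103
  eq          0.2043      4.318     0.1799      2.175
  solve Keq expr → x = -0.0515; check Q = 1447
Then remove 0.5289 M of G.
Step 2:
                   D          E          L          G
  init        0.2043      4.318     0.1799      1.646
  Δ         -0.02303    0.02303    0.01535    0.01535
  eq          0.1812      4.342     0.1953      1.661
  solve Keq expr → x = 0.007677; check Q = 1447

[E]_eq = 4.342 M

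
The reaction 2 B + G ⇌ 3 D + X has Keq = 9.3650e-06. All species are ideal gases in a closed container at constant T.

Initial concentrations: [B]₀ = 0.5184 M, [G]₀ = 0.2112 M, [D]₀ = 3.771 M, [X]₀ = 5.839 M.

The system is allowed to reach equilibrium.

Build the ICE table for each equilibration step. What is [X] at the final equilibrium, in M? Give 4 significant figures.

[X]_eq = 4.592 M

Q₀ = 5517 vs Keq = 9.3650e-06 ⇒ Q>K, reverse
Step 1:
                    B           G           D           X
  init         0.5184      0.2112       3.771       5.839
  Δ             2.494       1.247      -3.741      -1.247
  eq            3.012       1.458        0.03       4.592
  solve Keq expr → x = -1.247; check Q = 9.3650e-06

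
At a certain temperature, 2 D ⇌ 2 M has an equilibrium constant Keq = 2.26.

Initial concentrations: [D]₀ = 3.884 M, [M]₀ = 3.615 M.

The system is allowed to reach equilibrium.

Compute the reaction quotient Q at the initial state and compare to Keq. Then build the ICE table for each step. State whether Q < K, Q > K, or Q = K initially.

Q₀ = 0.8663 vs Keq = 2.26 ⇒ Q<K, forward
Step 1:
                   D          M
  Initial      3.884      3.615
  Change     -0.8884     0.8884
  Equil        2.996      4.503
  solve Keq expr → x = 0.4442; check Q = 2.26

Q₀ = 0.8663; Q < K (proceeds forward)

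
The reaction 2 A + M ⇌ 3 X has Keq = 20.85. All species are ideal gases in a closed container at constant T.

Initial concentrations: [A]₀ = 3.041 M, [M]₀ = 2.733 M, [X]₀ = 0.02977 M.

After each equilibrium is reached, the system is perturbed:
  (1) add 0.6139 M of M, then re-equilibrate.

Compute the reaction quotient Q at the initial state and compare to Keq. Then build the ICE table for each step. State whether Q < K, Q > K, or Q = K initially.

Q₀ = 1.0439e-06; Q < K (proceeds forward)

Q₀ = 1.0439e-06 vs Keq = 20.85 ⇒ Q<K, forward
Step 1:
                  A         M         X
  I           3.041     2.733   0.02977
  C          -2.091    -1.046     3.137
  E          0.9499     1.687     3.166
  solve Keq expr → x = 1.046; check Q = 20.85
Then add 0.6139 M of M.
Step 2:
                  A         M         X
  I          0.9499     2.301     3.166
  C        -0.08134  -0.04067     0.122
  E          0.8686     2.261     3.288
  solve Keq expr → x = 0.04067; check Q = 20.85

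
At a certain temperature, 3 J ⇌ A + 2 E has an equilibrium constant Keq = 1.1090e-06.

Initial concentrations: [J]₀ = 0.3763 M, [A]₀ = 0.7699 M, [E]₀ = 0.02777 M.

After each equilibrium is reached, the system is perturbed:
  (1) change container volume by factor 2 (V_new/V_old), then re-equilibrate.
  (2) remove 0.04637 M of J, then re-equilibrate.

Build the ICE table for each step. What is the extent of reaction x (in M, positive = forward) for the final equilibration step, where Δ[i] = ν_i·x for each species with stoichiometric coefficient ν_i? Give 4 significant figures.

x = -2.5598e-05 M

Q₀ = 0.01114 vs Keq = 1.1090e-06 ⇒ Q>K, reverse
Step 1:
                  J         A         E
  I          0.3763    0.7699   0.02777
  C         0.04117  -0.01372  -0.02744
  E          0.4175    0.7562 3.2665e-04
  solve Keq expr → x = -0.01372; check Q = 1.1090e-06
Then change container volume by factor 2 (V_new/V_old).
Step 2:
                  J         A         E
  I          0.2087    0.3781 1.6333e-04
  C               0         0         0
  E          0.2087    0.3781 1.6333e-04
  solve Keq expr → x = 0; check Q = 1.1090e-06
Then remove 0.04637 M of J.
Step 3:
                  J         A         E
  I          0.1624    0.3781 1.6333e-04
  C       7.6794e-05 -2.5598e-05 -5.1196e-05
  E          0.1624    0.3781 1.1213e-04
  solve Keq expr → x = -2.5598e-05; check Q = 1.1090e-06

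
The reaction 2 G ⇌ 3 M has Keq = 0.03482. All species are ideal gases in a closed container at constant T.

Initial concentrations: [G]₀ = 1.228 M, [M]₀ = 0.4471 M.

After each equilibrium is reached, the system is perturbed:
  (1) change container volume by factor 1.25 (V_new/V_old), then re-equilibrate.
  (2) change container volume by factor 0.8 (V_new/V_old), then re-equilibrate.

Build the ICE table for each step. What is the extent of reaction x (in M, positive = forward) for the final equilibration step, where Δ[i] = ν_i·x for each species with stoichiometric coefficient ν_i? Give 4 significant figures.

Q₀ = 0.05927 vs Keq = 0.03482 ⇒ Q>K, reverse
Step 1:
                   G          M
  Initial      1.228     0.4471
  Change     0.04267   -0.06401
  Equil        1.271     0.3831
  solve Keq expr → x = -0.02134; check Q = 0.03482
Then change container volume by factor 1.25 (V_new/V_old).
Step 2:
                   G          M
  Initial      1.017     0.3065
  Change    -0.01378    0.02067
  Equil        1.003     0.3271
  solve Keq expr → x = 0.006891; check Q = 0.03482
Then change container volume by factor 0.8 (V_new/V_old).
Step 3:
                   G          M
  Initial      1.253     0.4089
  Change     0.01723   -0.02584
  Equil        1.271     0.3831
  solve Keq expr → x = -0.008614; check Q = 0.03482

x = -0.008614 M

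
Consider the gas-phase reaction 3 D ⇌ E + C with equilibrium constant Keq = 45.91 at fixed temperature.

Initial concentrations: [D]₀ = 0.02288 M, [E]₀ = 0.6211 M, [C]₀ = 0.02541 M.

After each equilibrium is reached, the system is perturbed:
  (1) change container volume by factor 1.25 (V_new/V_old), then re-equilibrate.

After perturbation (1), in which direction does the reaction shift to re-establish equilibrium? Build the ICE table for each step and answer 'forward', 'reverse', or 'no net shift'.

Direction: reverse

Q₀ = 1318 vs Keq = 45.91 ⇒ Q>K, reverse
Step 1:
                  D         E         C
  I         0.02288    0.6211   0.02541
  C         0.03421   -0.0114   -0.0114
  E         0.05709    0.6097   0.01401
  solve Keq expr → x = -0.0114; check Q = 45.91
Then change container volume by factor 1.25 (V_new/V_old).
Step 2:
                  D         E         C
  I         0.04567    0.4878   0.01121
  C        0.002335 -7.7822e-04 -7.7822e-04
  E           0.048     0.487   0.01043
  solve Keq expr → x = -7.7822e-04; check Q = 45.91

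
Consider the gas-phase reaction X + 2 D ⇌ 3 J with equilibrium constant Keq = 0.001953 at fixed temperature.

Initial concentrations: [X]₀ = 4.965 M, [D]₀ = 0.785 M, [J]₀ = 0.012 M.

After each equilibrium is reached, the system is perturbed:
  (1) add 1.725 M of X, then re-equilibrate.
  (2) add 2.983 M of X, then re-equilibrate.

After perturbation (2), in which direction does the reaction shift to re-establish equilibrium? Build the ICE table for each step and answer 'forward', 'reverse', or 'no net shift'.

Q₀ = 5.6479e-07 vs Keq = 0.001953 ⇒ Q<K, forward
Step 1:
                  X         D         J
  Initial     4.965     0.785     0.012
  Change   -0.05094   -0.1019    0.1528
  Equil       4.914    0.6831    0.1648
  solve Keq expr → x = 0.05094; check Q = 0.001953
Then add 1.725 M of X.
Step 2:
                  X         D         J
  Initial     6.639    0.6831    0.1648
  Change  -0.005166  -0.01033    0.0155
  Equil       6.634    0.6728    0.1803
  solve Keq expr → x = 0.005166; check Q = 0.001953
Then add 2.983 M of X.
Step 3:
                  X         D         J
  Initial     9.617    0.6728    0.1803
  Change  -0.006962  -0.01392   0.02089
  Equil        9.61    0.6589    0.2012
  solve Keq expr → x = 0.006962; check Q = 0.001953

Direction: forward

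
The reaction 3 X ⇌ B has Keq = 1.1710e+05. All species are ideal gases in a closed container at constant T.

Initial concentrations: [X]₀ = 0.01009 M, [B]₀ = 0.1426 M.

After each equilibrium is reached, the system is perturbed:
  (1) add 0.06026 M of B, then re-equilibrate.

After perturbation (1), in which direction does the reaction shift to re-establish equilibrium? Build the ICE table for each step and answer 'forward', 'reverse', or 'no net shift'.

Direction: reverse

Q₀ = 1.3882e+05 vs Keq = 1.1710e+05 ⇒ Q>K, reverse
Step 1:
                   X          B
  init       0.01009     0.1426
  Δ       5.8390e-04 -1.9463e-04
  eq         0.01067     0.1424
  solve Keq expr → x = -1.9463e-04; check Q = 1.1710e+05
Then add 0.06026 M of B.
Step 2:
                   X          B
  init       0.01067     0.2027
  Δ         0.001324 -4.4121e-04
  eq           0.012     0.2022
  solve Keq expr → x = -4.4121e-04; check Q = 1.1710e+05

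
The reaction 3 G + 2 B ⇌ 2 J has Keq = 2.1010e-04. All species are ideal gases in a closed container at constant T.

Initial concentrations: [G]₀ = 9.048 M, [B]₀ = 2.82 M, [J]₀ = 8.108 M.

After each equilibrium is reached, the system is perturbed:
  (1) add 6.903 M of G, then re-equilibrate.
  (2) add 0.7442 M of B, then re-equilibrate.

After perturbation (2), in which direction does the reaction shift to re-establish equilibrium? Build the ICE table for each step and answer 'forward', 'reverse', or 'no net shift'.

Direction: forward

Q₀ = 0.01116 vs Keq = 2.1010e-04 ⇒ Q>K, reverse
Step 1:
                   G          B          J
  Initial      9.048       2.82      8.108
  Change       5.047      3.364     -3.364
  Equil        14.09      6.184      4.744
  solve Keq expr → x = -1.682; check Q = 2.1010e-04
Then add 6.903 M of G.
Step 2:
                   G          B          J
  Initial         21      6.184      4.744
  Change      -1.869     -1.246      1.246
  Equil        19.13      4.939      5.989
  solve Keq expr → x = 0.6229; check Q = 2.1010e-04
Then add 0.7442 M of B.
Step 3:
                   G          B          J
  Initial      19.13      5.683      5.989
  Change      -0.455    -0.3033     0.3033
  Equil        18.67       5.38      6.293
  solve Keq expr → x = 0.1517; check Q = 2.1010e-04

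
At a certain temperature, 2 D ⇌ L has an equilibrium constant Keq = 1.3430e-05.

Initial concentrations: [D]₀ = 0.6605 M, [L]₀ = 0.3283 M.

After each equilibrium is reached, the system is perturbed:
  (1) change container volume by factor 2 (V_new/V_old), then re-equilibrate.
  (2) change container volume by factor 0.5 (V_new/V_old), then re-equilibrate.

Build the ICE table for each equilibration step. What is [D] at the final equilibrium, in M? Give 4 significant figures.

Q₀ = 0.7525 vs Keq = 1.3430e-05 ⇒ Q>K, reverse
Step 1:
                  D         L
  init       0.6605    0.3283
  Δ          0.6566   -0.3283
  eq          1.317 2.3296e-05
  solve Keq expr → x = -0.3283; check Q = 1.3430e-05
Then change container volume by factor 2 (V_new/V_old).
Step 2:
                  D         L
  init       0.6585 1.1648e-05
  Δ       1.1648e-05 -5.8238e-06
  eq         0.6585 5.8242e-06
  solve Keq expr → x = -5.8238e-06; check Q = 1.3430e-05
Then change container volume by factor 0.5 (V_new/V_old).
Step 3:
                  D         L
  init        1.317 1.1648e-05
  Δ       -2.3295e-05 1.1648e-05
  eq          1.317 2.3296e-05
  solve Keq expr → x = 1.1648e-05; check Q = 1.3430e-05

[D]_eq = 1.317 M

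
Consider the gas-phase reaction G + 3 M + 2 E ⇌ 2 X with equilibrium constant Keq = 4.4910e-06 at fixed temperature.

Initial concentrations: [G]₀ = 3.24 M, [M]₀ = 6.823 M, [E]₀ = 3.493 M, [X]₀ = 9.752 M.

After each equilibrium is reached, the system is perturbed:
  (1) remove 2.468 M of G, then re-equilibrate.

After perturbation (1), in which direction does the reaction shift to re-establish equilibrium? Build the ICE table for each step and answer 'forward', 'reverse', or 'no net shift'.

Direction: reverse

Q₀ = 0.007574 vs Keq = 4.4910e-06 ⇒ Q>K, reverse
Step 1:
                   G          M          E          X
  I             3.24      6.823      3.493      9.752
  C            3.152      9.456      6.304     -6.304
  E            6.392      16.28      9.797      3.448
  solve Keq expr → x = -3.152; check Q = 4.4910e-06
Then remove 2.468 M of G.
Step 2:
                   G          M          E          X
  I            3.924      16.28      9.797      3.448
  C           0.2012     0.6036     0.4024    -0.4024
  E            4.125      16.88       10.2      3.045
  solve Keq expr → x = -0.2012; check Q = 4.4910e-06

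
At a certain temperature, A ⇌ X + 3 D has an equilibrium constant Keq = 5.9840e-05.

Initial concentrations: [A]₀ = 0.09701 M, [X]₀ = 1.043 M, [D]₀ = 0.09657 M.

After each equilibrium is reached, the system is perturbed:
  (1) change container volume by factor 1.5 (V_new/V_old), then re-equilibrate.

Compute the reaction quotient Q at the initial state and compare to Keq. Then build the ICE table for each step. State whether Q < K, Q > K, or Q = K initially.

Q₀ = 0.009683; Q > K (proceeds reverse)

Q₀ = 0.009683 vs Keq = 5.9840e-05 ⇒ Q>K, reverse
Step 1:
                  A         X         D
  Initial   0.09701     1.043   0.09657
  Change    0.02575  -0.02575  -0.07724
  Equil      0.1228     1.017   0.01933
  solve Keq expr → x = -0.02575; check Q = 5.9840e-05
Then change container volume by factor 1.5 (V_new/V_old).
Step 2:
                  A         X         D
  Initial   0.08184    0.6782   0.01289
  Change  -0.002086  0.002086  0.006258
  Equil     0.07975    0.6803   0.01914
  solve Keq expr → x = 0.002086; check Q = 5.9840e-05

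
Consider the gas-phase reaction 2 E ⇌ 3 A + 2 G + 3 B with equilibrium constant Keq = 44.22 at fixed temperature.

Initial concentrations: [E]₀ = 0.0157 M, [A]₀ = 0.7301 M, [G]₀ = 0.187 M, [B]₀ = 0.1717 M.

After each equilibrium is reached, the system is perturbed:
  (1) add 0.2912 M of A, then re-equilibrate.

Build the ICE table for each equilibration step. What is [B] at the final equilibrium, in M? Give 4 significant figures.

[B]_eq = 0.1912 M

Q₀ = 0.2795 vs Keq = 44.22 ⇒ Q<K, forward
Step 1:
                   E          A          G          B
  Initial     0.0157     0.7301      0.187     0.1717
  Change    -0.01403    0.02105    0.01403    0.02105
  Equil     0.001666     0.7512      0.201     0.1928
  solve Keq expr → x = 0.007017; check Q = 44.22
Then add 0.2912 M of A.
Step 2:
                   E          A          G          B
  Initial   0.001666      1.042      0.201     0.1928
  Change    0.001006  -0.001509  -0.001006  -0.001509
  Equil     0.002671      1.041        0.2     0.1912
  solve Keq expr → x = -5.0294e-04; check Q = 44.22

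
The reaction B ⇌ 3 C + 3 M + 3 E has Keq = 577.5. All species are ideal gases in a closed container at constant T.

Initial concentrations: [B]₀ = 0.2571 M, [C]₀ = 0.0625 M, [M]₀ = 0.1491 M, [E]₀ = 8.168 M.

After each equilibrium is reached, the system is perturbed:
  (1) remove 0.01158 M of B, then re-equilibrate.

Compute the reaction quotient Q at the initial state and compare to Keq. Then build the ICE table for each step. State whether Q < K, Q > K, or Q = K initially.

Q₀ = 0.001715 vs Keq = 577.5 ⇒ Q<K, forward
Step 1:
                  B         C         M         E
  I          0.2571    0.0625    0.1491     8.168
  C         -0.1786    0.5357    0.5357    0.5357
  E         0.07852    0.5982    0.6848     8.704
  solve Keq expr → x = 0.1786; check Q = 577.5
Then remove 0.01158 M of B.
Step 2:
                  B         C         M         E
  I         0.06694    0.5982    0.6848     8.704
  C        0.003625  -0.01088  -0.01088  -0.01088
  E         0.07056    0.5874     0.674     8.693
  solve Keq expr → x = -0.003625; check Q = 577.5

Q₀ = 0.001715; Q < K (proceeds forward)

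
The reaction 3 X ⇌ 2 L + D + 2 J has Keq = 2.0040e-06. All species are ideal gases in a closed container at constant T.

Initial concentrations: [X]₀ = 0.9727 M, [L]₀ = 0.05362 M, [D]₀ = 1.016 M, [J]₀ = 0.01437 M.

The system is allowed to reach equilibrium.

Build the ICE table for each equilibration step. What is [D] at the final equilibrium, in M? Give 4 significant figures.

Q₀ = 6.5543e-07 vs Keq = 2.0040e-06 ⇒ Q<K, forward
Step 1:
                  X         L         D         J
  Initial    0.9727   0.05362     1.016   0.01437
  Change   -0.01099  0.007325  0.003662  0.007325
  Equil      0.9617   0.06094      1.02   0.02169
  solve Keq expr → x = 0.003662; check Q = 2.0040e-06

[D]_eq = 1.02 M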